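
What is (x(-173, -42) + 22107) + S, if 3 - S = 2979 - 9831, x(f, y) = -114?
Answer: 28848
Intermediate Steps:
S = 6855 (S = 3 - (2979 - 9831) = 3 - 1*(-6852) = 3 + 6852 = 6855)
(x(-173, -42) + 22107) + S = (-114 + 22107) + 6855 = 21993 + 6855 = 28848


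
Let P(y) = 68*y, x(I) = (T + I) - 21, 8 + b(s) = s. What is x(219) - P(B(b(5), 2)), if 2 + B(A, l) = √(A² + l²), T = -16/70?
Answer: 11682/35 - 68*√13 ≈ 88.594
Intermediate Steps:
b(s) = -8 + s
T = -8/35 (T = -16*1/70 = -8/35 ≈ -0.22857)
x(I) = -743/35 + I (x(I) = (-8/35 + I) - 21 = -743/35 + I)
B(A, l) = -2 + √(A² + l²)
x(219) - P(B(b(5), 2)) = (-743/35 + 219) - 68*(-2 + √((-8 + 5)² + 2²)) = 6922/35 - 68*(-2 + √((-3)² + 4)) = 6922/35 - 68*(-2 + √(9 + 4)) = 6922/35 - 68*(-2 + √13) = 6922/35 - (-136 + 68*√13) = 6922/35 + (136 - 68*√13) = 11682/35 - 68*√13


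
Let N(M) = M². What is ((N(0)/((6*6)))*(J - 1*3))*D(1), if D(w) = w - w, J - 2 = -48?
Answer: 0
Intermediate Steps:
J = -46 (J = 2 - 48 = -46)
D(w) = 0
((N(0)/((6*6)))*(J - 1*3))*D(1) = ((0²/((6*6)))*(-46 - 1*3))*0 = ((0/36)*(-46 - 3))*0 = ((0*(1/36))*(-49))*0 = (0*(-49))*0 = 0*0 = 0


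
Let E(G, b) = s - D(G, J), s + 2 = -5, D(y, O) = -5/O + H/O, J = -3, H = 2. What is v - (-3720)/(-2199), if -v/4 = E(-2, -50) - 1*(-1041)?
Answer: -3029996/733 ≈ -4133.7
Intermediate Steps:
D(y, O) = -3/O (D(y, O) = -5/O + 2/O = -3/O)
s = -7 (s = -2 - 5 = -7)
E(G, b) = -8 (E(G, b) = -7 - (-3)/(-3) = -7 - (-3)*(-1)/3 = -7 - 1*1 = -7 - 1 = -8)
v = -4132 (v = -4*(-8 - 1*(-1041)) = -4*(-8 + 1041) = -4*1033 = -4132)
v - (-3720)/(-2199) = -4132 - (-3720)/(-2199) = -4132 - (-3720)*(-1)/2199 = -4132 - 1*1240/733 = -4132 - 1240/733 = -3029996/733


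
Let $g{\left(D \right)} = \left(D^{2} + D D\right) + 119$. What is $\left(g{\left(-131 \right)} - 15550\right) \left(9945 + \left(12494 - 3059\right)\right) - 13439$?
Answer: $366094141$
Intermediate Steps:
$g{\left(D \right)} = 119 + 2 D^{2}$ ($g{\left(D \right)} = \left(D^{2} + D^{2}\right) + 119 = 2 D^{2} + 119 = 119 + 2 D^{2}$)
$\left(g{\left(-131 \right)} - 15550\right) \left(9945 + \left(12494 - 3059\right)\right) - 13439 = \left(\left(119 + 2 \left(-131\right)^{2}\right) - 15550\right) \left(9945 + \left(12494 - 3059\right)\right) - 13439 = \left(\left(119 + 2 \cdot 17161\right) - 15550\right) \left(9945 + 9435\right) - 13439 = \left(\left(119 + 34322\right) - 15550\right) 19380 - 13439 = \left(34441 - 15550\right) 19380 - 13439 = 18891 \cdot 19380 - 13439 = 366107580 - 13439 = 366094141$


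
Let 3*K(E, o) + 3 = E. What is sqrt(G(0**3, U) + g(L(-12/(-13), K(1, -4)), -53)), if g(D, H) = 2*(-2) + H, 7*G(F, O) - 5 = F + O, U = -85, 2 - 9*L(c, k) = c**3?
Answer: I*sqrt(3353)/7 ≈ 8.2722*I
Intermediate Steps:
K(E, o) = -1 + E/3
L(c, k) = 2/9 - c**3/9
G(F, O) = 5/7 + F/7 + O/7 (G(F, O) = 5/7 + (F + O)/7 = 5/7 + (F/7 + O/7) = 5/7 + F/7 + O/7)
g(D, H) = -4 + H
sqrt(G(0**3, U) + g(L(-12/(-13), K(1, -4)), -53)) = sqrt((5/7 + (1/7)*0**3 + (1/7)*(-85)) + (-4 - 53)) = sqrt((5/7 + (1/7)*0 - 85/7) - 57) = sqrt((5/7 + 0 - 85/7) - 57) = sqrt(-80/7 - 57) = sqrt(-479/7) = I*sqrt(3353)/7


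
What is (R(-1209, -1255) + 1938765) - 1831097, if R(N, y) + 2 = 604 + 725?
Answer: 108995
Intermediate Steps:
R(N, y) = 1327 (R(N, y) = -2 + (604 + 725) = -2 + 1329 = 1327)
(R(-1209, -1255) + 1938765) - 1831097 = (1327 + 1938765) - 1831097 = 1940092 - 1831097 = 108995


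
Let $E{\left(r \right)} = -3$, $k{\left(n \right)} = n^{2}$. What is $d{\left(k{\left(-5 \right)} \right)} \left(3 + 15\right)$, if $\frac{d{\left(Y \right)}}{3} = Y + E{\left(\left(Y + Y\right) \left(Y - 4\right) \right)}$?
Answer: $1188$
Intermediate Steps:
$d{\left(Y \right)} = -9 + 3 Y$ ($d{\left(Y \right)} = 3 \left(Y - 3\right) = 3 \left(-3 + Y\right) = -9 + 3 Y$)
$d{\left(k{\left(-5 \right)} \right)} \left(3 + 15\right) = \left(-9 + 3 \left(-5\right)^{2}\right) \left(3 + 15\right) = \left(-9 + 3 \cdot 25\right) 18 = \left(-9 + 75\right) 18 = 66 \cdot 18 = 1188$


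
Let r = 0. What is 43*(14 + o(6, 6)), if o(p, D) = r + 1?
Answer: 645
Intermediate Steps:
o(p, D) = 1 (o(p, D) = 0 + 1 = 1)
43*(14 + o(6, 6)) = 43*(14 + 1) = 43*15 = 645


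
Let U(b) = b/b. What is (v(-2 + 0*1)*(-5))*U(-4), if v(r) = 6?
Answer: -30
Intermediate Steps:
U(b) = 1
(v(-2 + 0*1)*(-5))*U(-4) = (6*(-5))*1 = -30*1 = -30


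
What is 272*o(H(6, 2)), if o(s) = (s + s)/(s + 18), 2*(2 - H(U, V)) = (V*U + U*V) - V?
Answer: -544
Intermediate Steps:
H(U, V) = 2 + V/2 - U*V (H(U, V) = 2 - ((V*U + U*V) - V)/2 = 2 - ((U*V + U*V) - V)/2 = 2 - (2*U*V - V)/2 = 2 - (-V + 2*U*V)/2 = 2 + (V/2 - U*V) = 2 + V/2 - U*V)
o(s) = 2*s/(18 + s) (o(s) = (2*s)/(18 + s) = 2*s/(18 + s))
272*o(H(6, 2)) = 272*(2*(2 + (½)*2 - 1*6*2)/(18 + (2 + (½)*2 - 1*6*2))) = 272*(2*(2 + 1 - 12)/(18 + (2 + 1 - 12))) = 272*(2*(-9)/(18 - 9)) = 272*(2*(-9)/9) = 272*(2*(-9)*(⅑)) = 272*(-2) = -544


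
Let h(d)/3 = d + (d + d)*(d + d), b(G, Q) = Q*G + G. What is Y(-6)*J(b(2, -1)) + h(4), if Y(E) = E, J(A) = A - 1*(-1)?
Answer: 198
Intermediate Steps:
b(G, Q) = G + G*Q (b(G, Q) = G*Q + G = G + G*Q)
J(A) = 1 + A (J(A) = A + 1 = 1 + A)
h(d) = 3*d + 12*d**2 (h(d) = 3*(d + (d + d)*(d + d)) = 3*(d + (2*d)*(2*d)) = 3*(d + 4*d**2) = 3*d + 12*d**2)
Y(-6)*J(b(2, -1)) + h(4) = -6*(1 + 2*(1 - 1)) + 3*4*(1 + 4*4) = -6*(1 + 2*0) + 3*4*(1 + 16) = -6*(1 + 0) + 3*4*17 = -6*1 + 204 = -6 + 204 = 198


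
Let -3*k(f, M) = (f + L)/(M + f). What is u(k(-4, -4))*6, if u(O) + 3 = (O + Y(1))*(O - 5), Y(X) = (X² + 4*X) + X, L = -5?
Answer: -6381/32 ≈ -199.41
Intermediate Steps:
Y(X) = X² + 5*X
k(f, M) = -(-5 + f)/(3*(M + f)) (k(f, M) = -(f - 5)/(3*(M + f)) = -(-5 + f)/(3*(M + f)))
u(O) = -3 + (-5 + O)*(6 + O) (u(O) = -3 + (O + 1*(5 + 1))*(O - 5) = -3 + (O + 1*6)*(-5 + O) = -3 + (O + 6)*(-5 + O) = -3 + (6 + O)*(-5 + O) = -3 + (-5 + O)*(6 + O))
u(k(-4, -4))*6 = (-33 + (5 - 1*(-4))/(3*(-4 - 4)) + ((5 - 1*(-4))/(3*(-4 - 4)))²)*6 = (-33 + (⅓)*(5 + 4)/(-8) + ((⅓)*(5 + 4)/(-8))²)*6 = (-33 + (⅓)*(-⅛)*9 + ((⅓)*(-⅛)*9)²)*6 = (-33 - 3/8 + (-3/8)²)*6 = (-33 - 3/8 + 9/64)*6 = -2127/64*6 = -6381/32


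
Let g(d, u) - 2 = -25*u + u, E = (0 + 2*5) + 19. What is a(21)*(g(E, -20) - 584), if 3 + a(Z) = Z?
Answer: -1836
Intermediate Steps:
E = 29 (E = (0 + 10) + 19 = 10 + 19 = 29)
g(d, u) = 2 - 24*u (g(d, u) = 2 + (-25*u + u) = 2 - 24*u)
a(Z) = -3 + Z
a(21)*(g(E, -20) - 584) = (-3 + 21)*((2 - 24*(-20)) - 584) = 18*((2 + 480) - 584) = 18*(482 - 584) = 18*(-102) = -1836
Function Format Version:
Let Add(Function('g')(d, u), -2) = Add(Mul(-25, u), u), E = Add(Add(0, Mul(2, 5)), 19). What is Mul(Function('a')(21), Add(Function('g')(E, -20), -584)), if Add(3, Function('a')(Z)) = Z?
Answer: -1836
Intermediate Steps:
E = 29 (E = Add(Add(0, 10), 19) = Add(10, 19) = 29)
Function('g')(d, u) = Add(2, Mul(-24, u)) (Function('g')(d, u) = Add(2, Add(Mul(-25, u), u)) = Add(2, Mul(-24, u)))
Function('a')(Z) = Add(-3, Z)
Mul(Function('a')(21), Add(Function('g')(E, -20), -584)) = Mul(Add(-3, 21), Add(Add(2, Mul(-24, -20)), -584)) = Mul(18, Add(Add(2, 480), -584)) = Mul(18, Add(482, -584)) = Mul(18, -102) = -1836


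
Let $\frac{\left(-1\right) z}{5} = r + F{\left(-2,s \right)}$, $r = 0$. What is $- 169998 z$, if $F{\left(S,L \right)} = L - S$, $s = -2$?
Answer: $0$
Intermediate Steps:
$z = 0$ ($z = - 5 \left(0 - 0\right) = - 5 \left(0 + \left(-2 + 2\right)\right) = - 5 \left(0 + 0\right) = \left(-5\right) 0 = 0$)
$- 169998 z = \left(-169998\right) 0 = 0$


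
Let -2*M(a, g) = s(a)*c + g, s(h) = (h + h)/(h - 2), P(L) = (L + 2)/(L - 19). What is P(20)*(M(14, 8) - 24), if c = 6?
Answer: -770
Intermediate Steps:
P(L) = (2 + L)/(-19 + L)
s(h) = 2*h/(-2 + h) (s(h) = (2*h)/(-2 + h) = 2*h/(-2 + h))
M(a, g) = -g/2 - 6*a/(-2 + a) (M(a, g) = -((2*a/(-2 + a))*6 + g)/2 = -(12*a/(-2 + a) + g)/2 = -(g + 12*a/(-2 + a))/2 = -g/2 - 6*a/(-2 + a))
P(20)*(M(14, 8) - 24) = ((2 + 20)/(-19 + 20))*((-12*14 - 1*8*(-2 + 14))/(2*(-2 + 14)) - 24) = (22/1)*((½)*(-168 - 1*8*12)/12 - 24) = (1*22)*((½)*(1/12)*(-168 - 96) - 24) = 22*((½)*(1/12)*(-264) - 24) = 22*(-11 - 24) = 22*(-35) = -770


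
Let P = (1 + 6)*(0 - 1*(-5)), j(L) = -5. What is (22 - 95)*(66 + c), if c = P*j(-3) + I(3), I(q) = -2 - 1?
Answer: 8176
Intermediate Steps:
P = 35 (P = 7*(0 + 5) = 7*5 = 35)
I(q) = -3
c = -178 (c = 35*(-5) - 3 = -175 - 3 = -178)
(22 - 95)*(66 + c) = (22 - 95)*(66 - 178) = -73*(-112) = 8176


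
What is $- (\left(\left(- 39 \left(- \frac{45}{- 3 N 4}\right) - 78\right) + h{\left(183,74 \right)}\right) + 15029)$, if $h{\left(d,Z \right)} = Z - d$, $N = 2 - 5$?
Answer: $- \frac{59563}{4} \approx -14891.0$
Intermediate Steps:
$N = -3$ ($N = 2 - 5 = -3$)
$- (\left(\left(- 39 \left(- \frac{45}{- 3 N 4}\right) - 78\right) + h{\left(183,74 \right)}\right) + 15029) = - (\left(\left(- 39 \left(- \frac{45}{\left(-3\right) \left(-3\right) 4}\right) - 78\right) + \left(74 - 183\right)\right) + 15029) = - (\left(\left(- 39 \left(- \frac{45}{9 \cdot 4}\right) - 78\right) + \left(74 - 183\right)\right) + 15029) = - (\left(\left(- 39 \left(- \frac{45}{36}\right) - 78\right) - 109\right) + 15029) = - (\left(\left(- 39 \left(\left(-45\right) \frac{1}{36}\right) - 78\right) - 109\right) + 15029) = - (\left(\left(\left(-39\right) \left(- \frac{5}{4}\right) - 78\right) - 109\right) + 15029) = - (\left(\left(\frac{195}{4} - 78\right) - 109\right) + 15029) = - (\left(- \frac{117}{4} - 109\right) + 15029) = - (- \frac{553}{4} + 15029) = \left(-1\right) \frac{59563}{4} = - \frac{59563}{4}$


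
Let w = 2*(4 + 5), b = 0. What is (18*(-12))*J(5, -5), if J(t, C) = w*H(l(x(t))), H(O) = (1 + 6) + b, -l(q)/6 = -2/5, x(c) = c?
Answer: -27216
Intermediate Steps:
l(q) = 12/5 (l(q) = -(-12)/5 = -6*(-⅖) = 12/5)
w = 18 (w = 2*9 = 18)
H(O) = 7 (H(O) = (1 + 6) + 0 = 7 + 0 = 7)
J(t, C) = 126 (J(t, C) = 18*7 = 126)
(18*(-12))*J(5, -5) = (18*(-12))*126 = -216*126 = -27216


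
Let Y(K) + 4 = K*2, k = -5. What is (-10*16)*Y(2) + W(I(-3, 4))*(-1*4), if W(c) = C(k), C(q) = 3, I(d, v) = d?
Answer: -12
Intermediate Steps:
Y(K) = -4 + 2*K (Y(K) = -4 + K*2 = -4 + 2*K)
W(c) = 3
(-10*16)*Y(2) + W(I(-3, 4))*(-1*4) = (-10*16)*(-4 + 2*2) + 3*(-1*4) = -160*(-4 + 4) + 3*(-4) = -160*0 - 12 = 0 - 12 = -12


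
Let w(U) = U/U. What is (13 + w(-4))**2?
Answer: 196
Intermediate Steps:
w(U) = 1
(13 + w(-4))**2 = (13 + 1)**2 = 14**2 = 196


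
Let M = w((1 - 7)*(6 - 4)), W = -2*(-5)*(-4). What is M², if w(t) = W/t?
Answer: 100/9 ≈ 11.111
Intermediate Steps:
W = -40 (W = 10*(-4) = -40)
w(t) = -40/t
M = 10/3 (M = -40*1/((1 - 7)*(6 - 4)) = -40/((-6*2)) = -40/(-12) = -40*(-1/12) = 10/3 ≈ 3.3333)
M² = (10/3)² = 100/9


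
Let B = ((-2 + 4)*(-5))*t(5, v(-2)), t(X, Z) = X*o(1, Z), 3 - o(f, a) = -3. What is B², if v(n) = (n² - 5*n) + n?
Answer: 90000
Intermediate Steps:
o(f, a) = 6 (o(f, a) = 3 - 1*(-3) = 3 + 3 = 6)
v(n) = n² - 4*n
t(X, Z) = 6*X (t(X, Z) = X*6 = 6*X)
B = -300 (B = ((-2 + 4)*(-5))*(6*5) = (2*(-5))*30 = -10*30 = -300)
B² = (-300)² = 90000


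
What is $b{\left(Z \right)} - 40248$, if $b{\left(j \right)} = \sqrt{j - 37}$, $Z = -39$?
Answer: $-40248 + 2 i \sqrt{19} \approx -40248.0 + 8.7178 i$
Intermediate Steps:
$b{\left(j \right)} = \sqrt{-37 + j}$
$b{\left(Z \right)} - 40248 = \sqrt{-37 - 39} - 40248 = \sqrt{-76} - 40248 = 2 i \sqrt{19} - 40248 = -40248 + 2 i \sqrt{19}$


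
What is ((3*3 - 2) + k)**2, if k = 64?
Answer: 5041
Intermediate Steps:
((3*3 - 2) + k)**2 = ((3*3 - 2) + 64)**2 = ((9 - 2) + 64)**2 = (7 + 64)**2 = 71**2 = 5041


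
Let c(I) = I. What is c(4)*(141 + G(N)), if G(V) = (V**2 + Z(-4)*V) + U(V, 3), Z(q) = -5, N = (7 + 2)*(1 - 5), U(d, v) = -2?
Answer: 6460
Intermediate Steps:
N = -36 (N = 9*(-4) = -36)
G(V) = -2 + V**2 - 5*V (G(V) = (V**2 - 5*V) - 2 = -2 + V**2 - 5*V)
c(4)*(141 + G(N)) = 4*(141 + (-2 + (-36)**2 - 5*(-36))) = 4*(141 + (-2 + 1296 + 180)) = 4*(141 + 1474) = 4*1615 = 6460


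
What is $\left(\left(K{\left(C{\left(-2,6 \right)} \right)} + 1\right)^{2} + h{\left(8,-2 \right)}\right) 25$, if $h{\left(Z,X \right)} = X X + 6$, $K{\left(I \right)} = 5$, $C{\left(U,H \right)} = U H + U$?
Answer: $1150$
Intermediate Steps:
$C{\left(U,H \right)} = U + H U$ ($C{\left(U,H \right)} = H U + U = U + H U$)
$h{\left(Z,X \right)} = 6 + X^{2}$ ($h{\left(Z,X \right)} = X^{2} + 6 = 6 + X^{2}$)
$\left(\left(K{\left(C{\left(-2,6 \right)} \right)} + 1\right)^{2} + h{\left(8,-2 \right)}\right) 25 = \left(\left(5 + 1\right)^{2} + \left(6 + \left(-2\right)^{2}\right)\right) 25 = \left(6^{2} + \left(6 + 4\right)\right) 25 = \left(36 + 10\right) 25 = 46 \cdot 25 = 1150$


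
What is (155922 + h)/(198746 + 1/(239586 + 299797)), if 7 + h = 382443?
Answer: 290381153114/107200213719 ≈ 2.7088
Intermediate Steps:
h = 382436 (h = -7 + 382443 = 382436)
(155922 + h)/(198746 + 1/(239586 + 299797)) = (155922 + 382436)/(198746 + 1/(239586 + 299797)) = 538358/(198746 + 1/539383) = 538358/(107200213719/539383) = 538358*(539383/107200213719) = 290381153114/107200213719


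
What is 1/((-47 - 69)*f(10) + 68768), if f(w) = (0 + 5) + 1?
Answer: 1/68072 ≈ 1.4690e-5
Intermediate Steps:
f(w) = 6 (f(w) = 5 + 1 = 6)
1/((-47 - 69)*f(10) + 68768) = 1/((-47 - 69)*6 + 68768) = 1/(-116*6 + 68768) = 1/(-696 + 68768) = 1/68072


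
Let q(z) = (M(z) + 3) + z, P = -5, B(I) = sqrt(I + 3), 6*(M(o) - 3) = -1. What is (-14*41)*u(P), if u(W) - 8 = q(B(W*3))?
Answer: -23821/3 - 1148*I*sqrt(3) ≈ -7940.3 - 1988.4*I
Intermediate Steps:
M(o) = 17/6 (M(o) = 3 + (1/6)*(-1) = 3 - 1/6 = 17/6)
B(I) = sqrt(3 + I)
q(z) = 35/6 + z (q(z) = (17/6 + 3) + z = 35/6 + z)
u(W) = 83/6 + sqrt(3 + 3*W) (u(W) = 8 + (35/6 + sqrt(3 + W*3)) = 8 + (35/6 + sqrt(3 + 3*W)) = 83/6 + sqrt(3 + 3*W))
(-14*41)*u(P) = (-14*41)*(83/6 + sqrt(3 + 3*(-5))) = -574*(83/6 + sqrt(3 - 15)) = -574*(83/6 + sqrt(-12)) = -574*(83/6 + 2*I*sqrt(3)) = -23821/3 - 1148*I*sqrt(3)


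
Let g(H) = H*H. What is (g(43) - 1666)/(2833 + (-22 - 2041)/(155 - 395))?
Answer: 43920/681983 ≈ 0.064400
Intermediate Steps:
g(H) = H²
(g(43) - 1666)/(2833 + (-22 - 2041)/(155 - 395)) = (43² - 1666)/(2833 + (-22 - 2041)/(155 - 395)) = (1849 - 1666)/(2833 - 2063/(-240)) = 183/(2833 - 2063*(-1/240)) = 183/(2833 + 2063/240) = 183/(681983/240) = 183*(240/681983) = 43920/681983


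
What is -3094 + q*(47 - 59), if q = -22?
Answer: -2830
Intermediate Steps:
-3094 + q*(47 - 59) = -3094 - 22*(47 - 59) = -3094 - 22*(-12) = -3094 + 264 = -2830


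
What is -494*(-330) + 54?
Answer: 163074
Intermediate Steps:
-494*(-330) + 54 = 163020 + 54 = 163074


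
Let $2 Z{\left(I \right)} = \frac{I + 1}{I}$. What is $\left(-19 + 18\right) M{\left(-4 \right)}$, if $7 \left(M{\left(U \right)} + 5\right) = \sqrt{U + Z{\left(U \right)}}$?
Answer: $5 - \frac{i \sqrt{58}}{28} \approx 5.0 - 0.27199 i$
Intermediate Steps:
$Z{\left(I \right)} = \frac{1 + I}{2 I}$ ($Z{\left(I \right)} = \frac{\left(I + 1\right) \frac{1}{I}}{2} = \frac{\left(1 + I\right) \frac{1}{I}}{2} = \frac{\frac{1}{I} \left(1 + I\right)}{2} = \frac{1 + I}{2 I}$)
$M{\left(U \right)} = -5 + \frac{\sqrt{U + \frac{1 + U}{2 U}}}{7}$
$\left(-19 + 18\right) M{\left(-4 \right)} = \left(-19 + 18\right) \left(-5 + \frac{\sqrt{2 + \frac{2}{-4} + 4 \left(-4\right)}}{14}\right) = - (-5 + \frac{\sqrt{2 + 2 \left(- \frac{1}{4}\right) - 16}}{14}) = - (-5 + \frac{\sqrt{2 - \frac{1}{2} - 16}}{14}) = - (-5 + \frac{\sqrt{- \frac{29}{2}}}{14}) = - (-5 + \frac{\frac{1}{2} i \sqrt{58}}{14}) = - (-5 + \frac{i \sqrt{58}}{28}) = 5 - \frac{i \sqrt{58}}{28}$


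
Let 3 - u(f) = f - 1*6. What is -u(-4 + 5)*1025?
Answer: -8200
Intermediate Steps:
u(f) = 9 - f (u(f) = 3 - (f - 1*6) = 3 - (f - 6) = 3 - (-6 + f) = 3 + (6 - f) = 9 - f)
-u(-4 + 5)*1025 = -(9 - (-4 + 5))*1025 = -(9 - 1*1)*1025 = -(9 - 1)*1025 = -8*1025 = -1*8200 = -8200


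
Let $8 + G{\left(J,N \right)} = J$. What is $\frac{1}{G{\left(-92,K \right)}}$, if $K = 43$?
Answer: $- \frac{1}{100} \approx -0.01$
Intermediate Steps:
$G{\left(J,N \right)} = -8 + J$
$\frac{1}{G{\left(-92,K \right)}} = \frac{1}{-8 - 92} = \frac{1}{-100} = - \frac{1}{100}$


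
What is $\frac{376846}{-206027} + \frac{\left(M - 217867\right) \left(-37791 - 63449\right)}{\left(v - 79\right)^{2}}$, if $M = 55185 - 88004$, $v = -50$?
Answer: $\frac{580982867323666}{380943923} \approx 1.5251 \cdot 10^{6}$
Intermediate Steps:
$M = -32819$
$\frac{376846}{-206027} + \frac{\left(M - 217867\right) \left(-37791 - 63449\right)}{\left(v - 79\right)^{2}} = \frac{376846}{-206027} + \frac{\left(-32819 - 217867\right) \left(-37791 - 63449\right)}{\left(-50 - 79\right)^{2}} = 376846 \left(- \frac{1}{206027}\right) + \frac{\left(-250686\right) \left(-101240\right)}{\left(-129\right)^{2}} = - \frac{376846}{206027} + \frac{25379450640}{16641} = - \frac{376846}{206027} + 25379450640 \cdot \frac{1}{16641} = - \frac{376846}{206027} + \frac{2819938960}{1849} = \frac{580982867323666}{380943923}$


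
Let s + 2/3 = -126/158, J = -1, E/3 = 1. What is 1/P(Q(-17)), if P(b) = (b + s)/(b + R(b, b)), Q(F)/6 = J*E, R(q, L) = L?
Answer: 8532/4613 ≈ 1.8496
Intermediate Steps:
E = 3 (E = 3*1 = 3)
s = -347/237 (s = -2/3 - 126/158 = -2/3 - 126*1/158 = -2/3 - 63/79 = -347/237 ≈ -1.4641)
Q(F) = -18 (Q(F) = 6*(-1*3) = 6*(-3) = -18)
P(b) = (-347/237 + b)/(2*b) (P(b) = (b - 347/237)/(b + b) = (-347/237 + b)/((2*b)) = (-347/237 + b)*(1/(2*b)) = (-347/237 + b)/(2*b))
1/P(Q(-17)) = 1/((1/474)*(-347 + 237*(-18))/(-18)) = 1/((1/474)*(-1/18)*(-347 - 4266)) = 1/((1/474)*(-1/18)*(-4613)) = 1/(4613/8532) = 8532/4613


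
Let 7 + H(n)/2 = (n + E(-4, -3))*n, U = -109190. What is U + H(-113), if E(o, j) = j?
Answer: -82988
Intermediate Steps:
H(n) = -14 + 2*n*(-3 + n) (H(n) = -14 + 2*((n - 3)*n) = -14 + 2*((-3 + n)*n) = -14 + 2*(n*(-3 + n)) = -14 + 2*n*(-3 + n))
U + H(-113) = -109190 + (-14 - 6*(-113) + 2*(-113)²) = -109190 + (-14 + 678 + 2*12769) = -109190 + (-14 + 678 + 25538) = -109190 + 26202 = -82988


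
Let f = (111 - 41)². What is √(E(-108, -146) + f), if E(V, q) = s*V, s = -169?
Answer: 4*√1447 ≈ 152.16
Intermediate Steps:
f = 4900 (f = 70² = 4900)
E(V, q) = -169*V
√(E(-108, -146) + f) = √(-169*(-108) + 4900) = √(18252 + 4900) = √23152 = 4*√1447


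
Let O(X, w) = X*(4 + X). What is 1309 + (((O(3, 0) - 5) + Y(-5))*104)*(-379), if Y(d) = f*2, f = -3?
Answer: -392851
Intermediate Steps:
Y(d) = -6 (Y(d) = -3*2 = -6)
1309 + (((O(3, 0) - 5) + Y(-5))*104)*(-379) = 1309 + (((3*(4 + 3) - 5) - 6)*104)*(-379) = 1309 + (((3*7 - 5) - 6)*104)*(-379) = 1309 + (((21 - 5) - 6)*104)*(-379) = 1309 + ((16 - 6)*104)*(-379) = 1309 + (10*104)*(-379) = 1309 + 1040*(-379) = 1309 - 394160 = -392851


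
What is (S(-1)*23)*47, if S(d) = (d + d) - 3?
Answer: -5405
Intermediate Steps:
S(d) = -3 + 2*d (S(d) = 2*d - 3 = -3 + 2*d)
(S(-1)*23)*47 = ((-3 + 2*(-1))*23)*47 = ((-3 - 2)*23)*47 = -5*23*47 = -115*47 = -5405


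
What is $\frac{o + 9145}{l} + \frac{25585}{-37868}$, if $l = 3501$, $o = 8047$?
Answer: $\frac{561453571}{132575868} \approx 4.235$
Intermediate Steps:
$\frac{o + 9145}{l} + \frac{25585}{-37868} = \frac{8047 + 9145}{3501} + \frac{25585}{-37868} = 17192 \cdot \frac{1}{3501} + 25585 \left(- \frac{1}{37868}\right) = \frac{17192}{3501} - \frac{25585}{37868} = \frac{561453571}{132575868}$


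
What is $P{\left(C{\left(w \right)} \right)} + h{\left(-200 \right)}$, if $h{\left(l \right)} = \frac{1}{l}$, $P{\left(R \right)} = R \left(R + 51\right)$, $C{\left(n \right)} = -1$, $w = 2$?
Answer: $- \frac{10001}{200} \approx -50.005$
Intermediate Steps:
$P{\left(R \right)} = R \left(51 + R\right)$
$P{\left(C{\left(w \right)} \right)} + h{\left(-200 \right)} = - (51 - 1) + \frac{1}{-200} = \left(-1\right) 50 - \frac{1}{200} = -50 - \frac{1}{200} = - \frac{10001}{200}$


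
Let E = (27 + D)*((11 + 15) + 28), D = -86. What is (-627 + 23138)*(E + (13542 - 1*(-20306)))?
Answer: 690232282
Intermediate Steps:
E = -3186 (E = (27 - 86)*((11 + 15) + 28) = -59*(26 + 28) = -59*54 = -3186)
(-627 + 23138)*(E + (13542 - 1*(-20306))) = (-627 + 23138)*(-3186 + (13542 - 1*(-20306))) = 22511*(-3186 + (13542 + 20306)) = 22511*(-3186 + 33848) = 22511*30662 = 690232282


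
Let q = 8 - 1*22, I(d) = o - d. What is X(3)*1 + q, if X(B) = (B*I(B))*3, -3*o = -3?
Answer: -32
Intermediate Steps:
o = 1 (o = -1/3*(-3) = 1)
I(d) = 1 - d
q = -14 (q = 8 - 22 = -14)
X(B) = 3*B*(1 - B) (X(B) = (B*(1 - B))*3 = 3*B*(1 - B))
X(3)*1 + q = (3*3*(1 - 1*3))*1 - 14 = (3*3*(1 - 3))*1 - 14 = (3*3*(-2))*1 - 14 = -18*1 - 14 = -18 - 14 = -32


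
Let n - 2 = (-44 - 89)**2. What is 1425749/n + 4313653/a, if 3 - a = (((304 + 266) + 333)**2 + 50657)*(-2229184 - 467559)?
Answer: 3329918736656117932/41318346371018331 ≈ 80.592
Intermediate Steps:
n = 17691 (n = 2 + (-44 - 89)**2 = 2 + (-133)**2 = 2 + 17689 = 17691)
a = 2335557423041 (a = 3 - (((304 + 266) + 333)**2 + 50657)*(-2229184 - 467559) = 3 - ((570 + 333)**2 + 50657)*(-2696743) = 3 - (903**2 + 50657)*(-2696743) = 3 - (815409 + 50657)*(-2696743) = 3 - 866066*(-2696743) = 3 - 1*(-2335557423038) = 3 + 2335557423038 = 2335557423041)
1425749/n + 4313653/a = 1425749/17691 + 4313653/2335557423041 = 3329918736656117932/41318346371018331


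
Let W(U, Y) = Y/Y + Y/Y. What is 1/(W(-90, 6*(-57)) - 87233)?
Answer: -1/87231 ≈ -1.1464e-5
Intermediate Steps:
W(U, Y) = 2 (W(U, Y) = 1 + 1 = 2)
1/(W(-90, 6*(-57)) - 87233) = 1/(2 - 87233) = 1/(-87231) = -1/87231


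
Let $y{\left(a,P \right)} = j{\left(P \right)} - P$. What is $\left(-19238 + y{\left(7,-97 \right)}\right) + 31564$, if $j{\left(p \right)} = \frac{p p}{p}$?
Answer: $12326$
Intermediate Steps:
$j{\left(p \right)} = p$ ($j{\left(p \right)} = \frac{p^{2}}{p} = p$)
$y{\left(a,P \right)} = 0$ ($y{\left(a,P \right)} = P - P = 0$)
$\left(-19238 + y{\left(7,-97 \right)}\right) + 31564 = \left(-19238 + 0\right) + 31564 = -19238 + 31564 = 12326$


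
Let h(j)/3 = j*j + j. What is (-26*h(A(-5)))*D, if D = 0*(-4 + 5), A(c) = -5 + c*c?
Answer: 0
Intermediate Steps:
A(c) = -5 + c²
h(j) = 3*j + 3*j² (h(j) = 3*(j*j + j) = 3*(j² + j) = 3*(j + j²) = 3*j + 3*j²)
D = 0 (D = 0*1 = 0)
(-26*h(A(-5)))*D = -78*(-5 + (-5)²)*(1 + (-5 + (-5)²))*0 = -78*(-5 + 25)*(1 + (-5 + 25))*0 = -78*20*(1 + 20)*0 = -78*20*21*0 = -26*1260*0 = -32760*0 = 0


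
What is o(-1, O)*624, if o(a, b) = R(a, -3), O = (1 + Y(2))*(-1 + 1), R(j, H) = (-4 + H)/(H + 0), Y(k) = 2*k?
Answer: 1456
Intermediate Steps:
R(j, H) = (-4 + H)/H
O = 0 (O = (1 + 2*2)*(-1 + 1) = (1 + 4)*0 = 5*0 = 0)
o(a, b) = 7/3 (o(a, b) = (-4 - 3)/(-3) = -⅓*(-7) = 7/3)
o(-1, O)*624 = (7/3)*624 = 1456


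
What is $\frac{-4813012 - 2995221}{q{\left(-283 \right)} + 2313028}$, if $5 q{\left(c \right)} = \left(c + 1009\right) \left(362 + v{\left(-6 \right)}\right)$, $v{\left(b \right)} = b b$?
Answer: $- \frac{39041165}{11854088} \approx -3.2935$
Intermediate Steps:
$v{\left(b \right)} = b^{2}$
$q{\left(c \right)} = \frac{401582}{5} + \frac{398 c}{5}$ ($q{\left(c \right)} = \frac{\left(c + 1009\right) \left(362 + \left(-6\right)^{2}\right)}{5} = \frac{\left(1009 + c\right) \left(362 + 36\right)}{5} = \frac{\left(1009 + c\right) 398}{5} = \frac{401582 + 398 c}{5} = \frac{401582}{5} + \frac{398 c}{5}$)
$\frac{-4813012 - 2995221}{q{\left(-283 \right)} + 2313028} = \frac{-4813012 - 2995221}{\left(\frac{401582}{5} + \frac{398}{5} \left(-283\right)\right) + 2313028} = - \frac{7808233}{\left(\frac{401582}{5} - \frac{112634}{5}\right) + 2313028} = - \frac{7808233}{\frac{288948}{5} + 2313028} = - \frac{7808233}{\frac{11854088}{5}} = \left(-7808233\right) \frac{5}{11854088} = - \frac{39041165}{11854088}$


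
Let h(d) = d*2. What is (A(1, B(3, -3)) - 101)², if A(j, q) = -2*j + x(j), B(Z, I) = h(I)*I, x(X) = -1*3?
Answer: 11236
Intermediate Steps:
x(X) = -3
h(d) = 2*d
B(Z, I) = 2*I² (B(Z, I) = (2*I)*I = 2*I²)
A(j, q) = -3 - 2*j (A(j, q) = -2*j - 3 = -3 - 2*j)
(A(1, B(3, -3)) - 101)² = ((-3 - 2*1) - 101)² = ((-3 - 2) - 101)² = (-5 - 101)² = (-106)² = 11236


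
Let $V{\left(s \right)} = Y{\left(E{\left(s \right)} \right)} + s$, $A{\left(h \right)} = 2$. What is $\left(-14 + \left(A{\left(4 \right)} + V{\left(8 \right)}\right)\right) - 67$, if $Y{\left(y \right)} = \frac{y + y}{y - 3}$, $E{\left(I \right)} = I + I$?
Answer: $- \frac{891}{13} \approx -68.538$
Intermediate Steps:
$E{\left(I \right)} = 2 I$
$Y{\left(y \right)} = \frac{2 y}{-3 + y}$
$V{\left(s \right)} = s + \frac{4 s}{-3 + 2 s}$ ($V{\left(s \right)} = \frac{2 \cdot 2 s}{-3 + 2 s} + s = \frac{4 s}{-3 + 2 s} + s = s + \frac{4 s}{-3 + 2 s}$)
$\left(-14 + \left(A{\left(4 \right)} + V{\left(8 \right)}\right)\right) - 67 = \left(-14 + \left(2 + \frac{8 \left(1 + 2 \cdot 8\right)}{-3 + 2 \cdot 8}\right)\right) - 67 = \left(-14 + \left(2 + \frac{8 \left(1 + 16\right)}{-3 + 16}\right)\right) - 67 = \left(-14 + \left(2 + 8 \cdot \frac{1}{13} \cdot 17\right)\right) - 67 = \left(-14 + \left(2 + \frac{136}{13}\right)\right) - 67 = \left(-14 + \frac{162}{13}\right) - 67 = - \frac{20}{13} - 67 = - \frac{891}{13}$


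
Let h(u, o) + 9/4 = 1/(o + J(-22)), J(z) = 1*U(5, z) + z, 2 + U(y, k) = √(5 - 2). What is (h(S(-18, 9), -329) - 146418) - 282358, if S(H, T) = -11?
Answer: -106856685945/249212 - √3/124606 ≈ -4.2878e+5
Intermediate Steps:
U(y, k) = -2 + √3 (U(y, k) = -2 + √(5 - 2) = -2 + √3)
J(z) = -2 + z + √3 (J(z) = 1*(-2 + √3) + z = (-2 + √3) + z = -2 + z + √3)
h(u, o) = -9/4 + 1/(-24 + o + √3) (h(u, o) = -9/4 + 1/(o + (-2 - 22 + √3)) = -9/4 + 1/(o + (-24 + √3)) = -9/4 + 1/(-24 + o + √3))
(h(S(-18, 9), -329) - 146418) - 282358 = ((220 - 9*(-329) - 9*√3)/(4*(-24 - 329 + √3)) - 146418) - 282358 = ((220 + 2961 - 9*√3)/(4*(-353 + √3)) - 146418) - 282358 = ((3181 - 9*√3)/(4*(-353 + √3)) - 146418) - 282358 = (-146418 + (3181 - 9*√3)/(4*(-353 + √3))) - 282358 = -428776 + (3181 - 9*√3)/(4*(-353 + √3))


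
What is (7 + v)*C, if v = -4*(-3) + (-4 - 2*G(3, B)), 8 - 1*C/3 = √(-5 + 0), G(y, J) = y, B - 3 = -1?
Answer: 216 - 27*I*√5 ≈ 216.0 - 60.374*I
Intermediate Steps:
B = 2 (B = 3 - 1 = 2)
C = 24 - 3*I*√5 (C = 24 - 3*√(-5 + 0) = 24 - 3*I*√5 ≈ 24.0 - 6.7082*I)
v = 2 (v = -4*(-3) + (-4 - 2*3) = 12 + (-4 - 6) = 12 - 10 = 2)
(7 + v)*C = (7 + 2)*(24 - 3*I*√5) = 9*(24 - 3*I*√5) = 216 - 27*I*√5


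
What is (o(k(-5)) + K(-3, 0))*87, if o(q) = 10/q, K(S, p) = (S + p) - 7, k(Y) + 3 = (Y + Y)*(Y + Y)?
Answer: -83520/97 ≈ -861.03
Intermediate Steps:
k(Y) = -3 + 4*Y² (k(Y) = -3 + (Y + Y)*(Y + Y) = -3 + (2*Y)*(2*Y) = -3 + 4*Y²)
K(S, p) = -7 + S + p
(o(k(-5)) + K(-3, 0))*87 = (10/(-3 + 4*(-5)²) + (-7 - 3 + 0))*87 = (10/(-3 + 4*25) - 10)*87 = (10/(-3 + 100) - 10)*87 = (10/97 - 10)*87 = -960/97*87 = -83520/97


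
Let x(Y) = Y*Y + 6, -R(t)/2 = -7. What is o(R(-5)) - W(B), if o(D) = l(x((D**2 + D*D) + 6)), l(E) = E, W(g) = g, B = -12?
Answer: 158422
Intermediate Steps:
R(t) = 14 (R(t) = -2*(-7) = 14)
x(Y) = 6 + Y**2 (x(Y) = Y**2 + 6 = 6 + Y**2)
o(D) = 6 + (6 + 2*D**2)**2 (o(D) = 6 + ((D**2 + D*D) + 6)**2 = 6 + ((D**2 + D**2) + 6)**2 = 6 + (2*D**2 + 6)**2 = 6 + (6 + 2*D**2)**2)
o(R(-5)) - W(B) = (6 + 4*(3 + 14**2)**2) - 1*(-12) = (6 + 4*(3 + 196)**2) + 12 = (6 + 4*199**2) + 12 = (6 + 4*39601) + 12 = (6 + 158404) + 12 = 158410 + 12 = 158422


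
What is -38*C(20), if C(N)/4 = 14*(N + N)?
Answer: -85120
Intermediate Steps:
C(N) = 112*N (C(N) = 4*(14*(N + N)) = 4*(14*(2*N)) = 4*(28*N) = 112*N)
-38*C(20) = -4256*20 = -38*2240 = -85120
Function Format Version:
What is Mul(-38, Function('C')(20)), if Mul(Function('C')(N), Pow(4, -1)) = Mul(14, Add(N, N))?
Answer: -85120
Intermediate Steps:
Function('C')(N) = Mul(112, N) (Function('C')(N) = Mul(4, Mul(14, Add(N, N))) = Mul(4, Mul(14, Mul(2, N))) = Mul(4, Mul(28, N)) = Mul(112, N))
Mul(-38, Function('C')(20)) = Mul(-38, Mul(112, 20)) = Mul(-38, 2240) = -85120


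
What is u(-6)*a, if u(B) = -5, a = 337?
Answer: -1685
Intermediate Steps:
u(-6)*a = -5*337 = -1685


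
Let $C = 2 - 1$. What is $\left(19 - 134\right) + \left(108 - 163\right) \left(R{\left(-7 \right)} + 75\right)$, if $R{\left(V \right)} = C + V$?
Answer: $-3910$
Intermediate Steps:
$C = 1$ ($C = 2 - 1 = 1$)
$R{\left(V \right)} = 1 + V$
$\left(19 - 134\right) + \left(108 - 163\right) \left(R{\left(-7 \right)} + 75\right) = \left(19 - 134\right) + \left(108 - 163\right) \left(\left(1 - 7\right) + 75\right) = \left(19 - 134\right) - 55 \left(-6 + 75\right) = -115 - 3795 = -3910$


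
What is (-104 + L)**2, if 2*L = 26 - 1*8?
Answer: 9025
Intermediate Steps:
L = 9 (L = (26 - 1*8)/2 = (26 - 8)/2 = (1/2)*18 = 9)
(-104 + L)**2 = (-104 + 9)**2 = (-95)**2 = 9025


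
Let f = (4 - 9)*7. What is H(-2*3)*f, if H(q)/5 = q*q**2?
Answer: 37800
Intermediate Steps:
H(q) = 5*q**3 (H(q) = 5*(q*q**2) = 5*q**3)
f = -35 (f = -5*7 = -35)
H(-2*3)*f = (5*(-2*3)**3)*(-35) = (5*(-6)**3)*(-35) = (5*(-216))*(-35) = -1080*(-35) = 37800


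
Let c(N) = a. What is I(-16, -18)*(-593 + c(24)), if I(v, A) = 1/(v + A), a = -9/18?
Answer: 1187/68 ≈ 17.456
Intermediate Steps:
a = -½ (a = -9*1/18 = -½ ≈ -0.50000)
c(N) = -½
I(v, A) = 1/(A + v)
I(-16, -18)*(-593 + c(24)) = (-593 - ½)/(-18 - 16) = -1187/2/(-34) = -1/34*(-1187/2) = 1187/68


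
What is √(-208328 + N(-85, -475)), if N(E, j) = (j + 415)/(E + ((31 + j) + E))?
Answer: I*√19634696462/307 ≈ 456.43*I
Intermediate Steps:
N(E, j) = (415 + j)/(31 + j + 2*E) (N(E, j) = (415 + j)/(E + (31 + E + j)) = (415 + j)/(31 + j + 2*E))
√(-208328 + N(-85, -475)) = √(-208328 + (415 - 475)/(31 - 475 + 2*(-85))) = √(-208328 - 60/(31 - 475 - 170)) = √(-208328 - 60/(-614)) = √(-208328 - 1/614*(-60)) = √(-208328 + 30/307) = √(-63956666/307) = I*√19634696462/307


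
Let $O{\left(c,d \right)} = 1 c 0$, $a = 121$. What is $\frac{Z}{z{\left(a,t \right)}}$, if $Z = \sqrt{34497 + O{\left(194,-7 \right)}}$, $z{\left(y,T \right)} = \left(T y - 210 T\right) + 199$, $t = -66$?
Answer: $\frac{3 \sqrt{3833}}{6073} \approx 0.030584$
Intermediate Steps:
$z{\left(y,T \right)} = 199 - 210 T + T y$ ($z{\left(y,T \right)} = \left(- 210 T + T y\right) + 199 = 199 - 210 T + T y$)
$O{\left(c,d \right)} = 0$ ($O{\left(c,d \right)} = c 0 = 0$)
$Z = 3 \sqrt{3833}$ ($Z = \sqrt{34497 + 0} = \sqrt{34497} = 3 \sqrt{3833} \approx 185.73$)
$\frac{Z}{z{\left(a,t \right)}} = \frac{3 \sqrt{3833}}{199 - -13860 - 7986} = \frac{3 \sqrt{3833}}{199 + 13860 - 7986} = \frac{3 \sqrt{3833}}{6073}$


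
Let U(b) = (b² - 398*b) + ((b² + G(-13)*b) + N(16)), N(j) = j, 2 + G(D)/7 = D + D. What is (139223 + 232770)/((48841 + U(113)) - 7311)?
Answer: -371993/38 ≈ -9789.3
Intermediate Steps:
G(D) = -14 + 14*D (G(D) = -14 + 7*(D + D) = -14 + 7*(2*D) = -14 + 14*D)
U(b) = 16 - 594*b + 2*b² (U(b) = (b² - 398*b) + ((b² + (-14 + 14*(-13))*b) + 16) = (b² - 398*b) + ((b² + (-14 - 182)*b) + 16) = (b² - 398*b) + ((b² - 196*b) + 16) = (b² - 398*b) + (16 + b² - 196*b) = 16 - 594*b + 2*b²)
(139223 + 232770)/((48841 + U(113)) - 7311) = (139223 + 232770)/((48841 + (16 - 594*113 + 2*113²)) - 7311) = 371993/((48841 + (16 - 67122 + 2*12769)) - 7311) = 371993/((48841 + (16 - 67122 + 25538)) - 7311) = 371993/((48841 - 41568) - 7311) = 371993/(7273 - 7311) = 371993/(-38) = 371993*(-1/38) = -371993/38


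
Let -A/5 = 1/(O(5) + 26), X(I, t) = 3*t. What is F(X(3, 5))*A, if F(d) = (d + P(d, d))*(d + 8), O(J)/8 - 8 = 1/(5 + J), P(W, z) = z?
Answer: -8625/227 ≈ -37.996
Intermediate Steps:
O(J) = 64 + 8/(5 + J)
F(d) = 2*d*(8 + d) (F(d) = (d + d)*(d + 8) = (2*d)*(8 + d) = 2*d*(8 + d))
A = -25/454 (A = -5/(8*(41 + 8*5)/(5 + 5) + 26) = -5/(8*(41 + 40)/10 + 26) = -5/(8*(1/10)*81 + 26) = -5/(324/5 + 26) = -5/454/5 = -5*5/454 = -25/454 ≈ -0.055066)
F(X(3, 5))*A = (2*(3*5)*(8 + 3*5))*(-25/454) = (2*15*(8 + 15))*(-25/454) = (2*15*23)*(-25/454) = 690*(-25/454) = -8625/227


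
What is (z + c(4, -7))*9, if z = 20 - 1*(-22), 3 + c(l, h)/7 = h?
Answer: -252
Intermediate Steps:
c(l, h) = -21 + 7*h
z = 42 (z = 20 + 22 = 42)
(z + c(4, -7))*9 = (42 + (-21 + 7*(-7)))*9 = (42 + (-21 - 49))*9 = (42 - 70)*9 = -28*9 = -252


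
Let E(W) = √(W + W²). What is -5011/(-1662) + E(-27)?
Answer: 5011/1662 + 3*√78 ≈ 29.510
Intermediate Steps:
-5011/(-1662) + E(-27) = -5011/(-1662) + √(-27*(1 - 27)) = -5011*(-1/1662) + √(-27*(-26)) = 5011/1662 + √702 = 5011/1662 + 3*√78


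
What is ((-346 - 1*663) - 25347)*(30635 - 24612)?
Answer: -158742188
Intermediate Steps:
((-346 - 1*663) - 25347)*(30635 - 24612) = ((-346 - 663) - 25347)*6023 = (-1009 - 25347)*6023 = -26356*6023 = -158742188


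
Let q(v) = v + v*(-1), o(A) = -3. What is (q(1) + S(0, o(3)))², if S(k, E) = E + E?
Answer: 36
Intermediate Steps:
S(k, E) = 2*E
q(v) = 0 (q(v) = v - v = 0)
(q(1) + S(0, o(3)))² = (0 + 2*(-3))² = (0 - 6)² = (-6)² = 36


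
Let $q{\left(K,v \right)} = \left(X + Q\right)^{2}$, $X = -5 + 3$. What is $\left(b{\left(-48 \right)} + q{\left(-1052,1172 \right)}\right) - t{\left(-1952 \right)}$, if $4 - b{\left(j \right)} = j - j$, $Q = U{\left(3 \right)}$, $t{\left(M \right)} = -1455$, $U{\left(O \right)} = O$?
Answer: $1460$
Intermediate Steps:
$Q = 3$
$X = -2$
$q{\left(K,v \right)} = 1$ ($q{\left(K,v \right)} = \left(-2 + 3\right)^{2} = 1^{2} = 1$)
$b{\left(j \right)} = 4$ ($b{\left(j \right)} = 4 - \left(j - j\right) = 4 - 0 = 4 + 0 = 4$)
$\left(b{\left(-48 \right)} + q{\left(-1052,1172 \right)}\right) - t{\left(-1952 \right)} = \left(4 + 1\right) - -1455 = 5 + 1455 = 1460$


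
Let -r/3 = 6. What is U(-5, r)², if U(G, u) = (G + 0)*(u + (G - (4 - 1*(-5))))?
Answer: 25600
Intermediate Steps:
r = -18 (r = -3*6 = -18)
U(G, u) = G*(-9 + G + u) (U(G, u) = G*(u + (G - (4 + 5))) = G*(u + (G - 1*9)) = G*(u + (G - 9)) = G*(u + (-9 + G)) = G*(-9 + G + u))
U(-5, r)² = (-5*(-9 - 5 - 18))² = (-5*(-32))² = 160² = 25600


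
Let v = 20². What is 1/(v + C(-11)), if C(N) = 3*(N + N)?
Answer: 1/334 ≈ 0.0029940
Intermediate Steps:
v = 400
C(N) = 6*N (C(N) = 3*(2*N) = 6*N)
1/(v + C(-11)) = 1/(400 + 6*(-11)) = 1/(400 - 66) = 1/334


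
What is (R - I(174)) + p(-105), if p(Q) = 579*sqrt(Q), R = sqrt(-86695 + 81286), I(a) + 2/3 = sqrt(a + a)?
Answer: 2/3 - 2*sqrt(87) + 3*I*sqrt(601) + 579*I*sqrt(105) ≈ -17.988 + 6006.5*I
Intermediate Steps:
I(a) = -2/3 + sqrt(2)*sqrt(a) (I(a) = -2/3 + sqrt(a + a) = -2/3 + sqrt(2*a) = -2/3 + sqrt(2)*sqrt(a))
R = 3*I*sqrt(601) (R = sqrt(-5409) = 3*I*sqrt(601) ≈ 73.546*I)
(R - I(174)) + p(-105) = (3*I*sqrt(601) - (-2/3 + sqrt(2)*sqrt(174))) + 579*sqrt(-105) = (3*I*sqrt(601) - (-2/3 + 2*sqrt(87))) + 579*(I*sqrt(105)) = (3*I*sqrt(601) + (2/3 - 2*sqrt(87))) + 579*I*sqrt(105) = (2/3 - 2*sqrt(87) + 3*I*sqrt(601)) + 579*I*sqrt(105) = 2/3 - 2*sqrt(87) + 3*I*sqrt(601) + 579*I*sqrt(105)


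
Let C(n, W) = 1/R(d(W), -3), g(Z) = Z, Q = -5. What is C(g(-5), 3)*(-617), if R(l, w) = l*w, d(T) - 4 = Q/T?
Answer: 617/7 ≈ 88.143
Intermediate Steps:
d(T) = 4 - 5/T
C(n, W) = 1/(-12 + 15/W) (C(n, W) = 1/((4 - 5/W)*(-3)) = 1/(-12 + 15/W))
C(g(-5), 3)*(-617) = ((⅓)*3/(5 - 4*3))*(-617) = ((⅓)*3/(5 - 12))*(-617) = ((⅓)*3/(-7))*(-617) = ((⅓)*3*(-⅐))*(-617) = -⅐*(-617) = 617/7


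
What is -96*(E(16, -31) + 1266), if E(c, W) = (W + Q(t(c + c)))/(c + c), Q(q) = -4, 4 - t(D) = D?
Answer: -121431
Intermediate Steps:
t(D) = 4 - D
E(c, W) = (-4 + W)/(2*c) (E(c, W) = (W - 4)/(c + c) = (-4 + W)/((2*c)) = (-4 + W)*(1/(2*c)) = (-4 + W)/(2*c))
-96*(E(16, -31) + 1266) = -96*((½)*(-4 - 31)/16 + 1266) = -96*((½)*(1/16)*(-35) + 1266) = -96*(-35/32 + 1266) = -96*40477/32 = -121431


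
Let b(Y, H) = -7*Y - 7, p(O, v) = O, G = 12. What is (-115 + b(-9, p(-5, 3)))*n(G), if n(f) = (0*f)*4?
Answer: 0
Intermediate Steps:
b(Y, H) = -7 - 7*Y
n(f) = 0 (n(f) = 0*4 = 0)
(-115 + b(-9, p(-5, 3)))*n(G) = (-115 + (-7 - 7*(-9)))*0 = (-115 + (-7 + 63))*0 = (-115 + 56)*0 = -59*0 = 0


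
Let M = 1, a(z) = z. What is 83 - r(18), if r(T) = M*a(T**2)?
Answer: -241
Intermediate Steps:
r(T) = T**2 (r(T) = 1*T**2 = T**2)
83 - r(18) = 83 - 1*18**2 = 83 - 1*324 = 83 - 324 = -241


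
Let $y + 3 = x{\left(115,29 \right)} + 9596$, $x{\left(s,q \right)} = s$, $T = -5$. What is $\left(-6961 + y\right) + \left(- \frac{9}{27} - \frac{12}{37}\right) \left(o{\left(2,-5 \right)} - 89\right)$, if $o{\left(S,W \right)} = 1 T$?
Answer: $\frac{311779}{111} \approx 2808.8$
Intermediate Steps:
$o{\left(S,W \right)} = -5$ ($o{\left(S,W \right)} = 1 \left(-5\right) = -5$)
$y = 9708$ ($y = -3 + \left(115 + 9596\right) = -3 + 9711 = 9708$)
$\left(-6961 + y\right) + \left(- \frac{9}{27} - \frac{12}{37}\right) \left(o{\left(2,-5 \right)} - 89\right) = \left(-6961 + 9708\right) + \left(- \frac{9}{27} - \frac{12}{37}\right) \left(-5 - 89\right) = 2747 + \left(\left(-9\right) \frac{1}{27} - \frac{12}{37}\right) \left(-94\right) = 2747 + \left(- \frac{1}{3} - \frac{12}{37}\right) \left(-94\right) = 2747 - - \frac{6862}{111} = 2747 + \frac{6862}{111} = \frac{311779}{111}$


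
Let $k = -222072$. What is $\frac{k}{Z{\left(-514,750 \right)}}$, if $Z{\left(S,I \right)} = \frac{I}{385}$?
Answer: $- \frac{2849924}{25} \approx -1.14 \cdot 10^{5}$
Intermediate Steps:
$Z{\left(S,I \right)} = \frac{I}{385}$ ($Z{\left(S,I \right)} = I \frac{1}{385} = \frac{I}{385}$)
$\frac{k}{Z{\left(-514,750 \right)}} = - \frac{222072}{\frac{1}{385} \cdot 750} = - \frac{222072}{\frac{150}{77}} = \left(-222072\right) \frac{77}{150} = - \frac{2849924}{25}$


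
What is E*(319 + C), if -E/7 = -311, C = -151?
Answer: 365736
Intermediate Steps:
E = 2177 (E = -7*(-311) = 2177)
E*(319 + C) = 2177*(319 - 151) = 2177*168 = 365736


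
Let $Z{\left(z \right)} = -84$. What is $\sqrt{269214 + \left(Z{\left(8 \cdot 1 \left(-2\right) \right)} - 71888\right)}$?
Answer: $\sqrt{197242} \approx 444.12$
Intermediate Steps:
$\sqrt{269214 + \left(Z{\left(8 \cdot 1 \left(-2\right) \right)} - 71888\right)} = \sqrt{269214 - 71972} = \sqrt{197242}$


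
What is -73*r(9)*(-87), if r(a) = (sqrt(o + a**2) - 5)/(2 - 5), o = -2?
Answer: 10585 - 2117*sqrt(79) ≈ -8231.3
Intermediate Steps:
r(a) = 5/3 - sqrt(-2 + a**2)/3 (r(a) = (sqrt(-2 + a**2) - 5)/(2 - 5) = (-5 + sqrt(-2 + a**2))/(-3) = (-5 + sqrt(-2 + a**2))*(-1/3) = 5/3 - sqrt(-2 + a**2)/3)
-73*r(9)*(-87) = -73*(5/3 - sqrt(-2 + 9**2)/3)*(-87) = -73*(5/3 - sqrt(-2 + 81)/3)*(-87) = -73*(5/3 - sqrt(79)/3)*(-87) = (-365/3 + 73*sqrt(79)/3)*(-87) = 10585 - 2117*sqrt(79)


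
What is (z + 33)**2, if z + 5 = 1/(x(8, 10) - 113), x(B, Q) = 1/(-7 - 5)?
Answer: 1442784256/1841449 ≈ 783.50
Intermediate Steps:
x(B, Q) = -1/12 (x(B, Q) = 1/(-12) = -1/12)
z = -6797/1357 (z = -5 + 1/(-1/12 - 113) = -5 + 1/(-1357/12) = -5 - 12/1357 = -6797/1357 ≈ -5.0088)
(z + 33)**2 = (-6797/1357 + 33)**2 = (37984/1357)**2 = 1442784256/1841449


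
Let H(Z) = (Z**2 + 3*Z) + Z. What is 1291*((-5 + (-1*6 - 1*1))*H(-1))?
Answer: 46476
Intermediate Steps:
H(Z) = Z**2 + 4*Z
1291*((-5 + (-1*6 - 1*1))*H(-1)) = 1291*((-5 + (-1*6 - 1*1))*(-(4 - 1))) = 1291*((-5 + (-6 - 1))*(-1*3)) = 1291*((-5 - 7)*(-3)) = 1291*(-12*(-3)) = 1291*36 = 46476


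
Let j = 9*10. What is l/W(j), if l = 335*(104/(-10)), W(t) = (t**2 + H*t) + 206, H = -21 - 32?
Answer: -67/68 ≈ -0.98529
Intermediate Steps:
H = -53
j = 90
W(t) = 206 + t**2 - 53*t (W(t) = (t**2 - 53*t) + 206 = 206 + t**2 - 53*t)
l = -3484 (l = 335*(104*(-1/10)) = 335*(-52/5) = -3484)
l/W(j) = -3484/(206 + 90**2 - 53*90) = -3484/(206 + 8100 - 4770) = -3484/3536 = -3484*1/3536 = -67/68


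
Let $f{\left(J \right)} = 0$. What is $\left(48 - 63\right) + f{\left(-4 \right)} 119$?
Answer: $-15$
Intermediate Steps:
$\left(48 - 63\right) + f{\left(-4 \right)} 119 = \left(48 - 63\right) + 0 \cdot 119 = \left(48 - 63\right) + 0 = -15 + 0 = -15$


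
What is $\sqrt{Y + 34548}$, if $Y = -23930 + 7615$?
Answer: $\sqrt{18233} \approx 135.03$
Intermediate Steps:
$Y = -16315$
$\sqrt{Y + 34548} = \sqrt{-16315 + 34548} = \sqrt{18233}$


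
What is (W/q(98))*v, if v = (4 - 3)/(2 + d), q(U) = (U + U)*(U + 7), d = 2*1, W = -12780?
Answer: -213/1372 ≈ -0.15525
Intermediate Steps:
d = 2
q(U) = 2*U*(7 + U) (q(U) = (2*U)*(7 + U) = 2*U*(7 + U))
v = ¼ (v = (4 - 3)/(2 + 2) = 1/4 = 1*(¼) = ¼ ≈ 0.25000)
(W/q(98))*v = -12780*1/(196*(7 + 98))*(¼) = -12780/(2*98*105)*(¼) = -12780/20580*(¼) = -12780*1/20580*(¼) = -213/343*¼ = -213/1372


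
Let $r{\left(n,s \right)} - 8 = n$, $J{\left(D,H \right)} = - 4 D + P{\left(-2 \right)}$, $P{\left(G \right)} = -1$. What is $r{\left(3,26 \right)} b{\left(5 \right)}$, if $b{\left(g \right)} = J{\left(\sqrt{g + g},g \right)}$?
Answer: $-11 - 44 \sqrt{10} \approx -150.14$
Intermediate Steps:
$J{\left(D,H \right)} = -1 - 4 D$ ($J{\left(D,H \right)} = - 4 D - 1 = -1 - 4 D$)
$b{\left(g \right)} = -1 - 4 \sqrt{2} \sqrt{g}$ ($b{\left(g \right)} = -1 - 4 \sqrt{g + g} = -1 - 4 \sqrt{2 g} = -1 - 4 \sqrt{2} \sqrt{g}$)
$r{\left(n,s \right)} = 8 + n$
$r{\left(3,26 \right)} b{\left(5 \right)} = \left(8 + 3\right) \left(-1 - 4 \sqrt{2} \sqrt{5}\right) = 11 \left(-1 - 4 \sqrt{10}\right) = -11 - 44 \sqrt{10}$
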